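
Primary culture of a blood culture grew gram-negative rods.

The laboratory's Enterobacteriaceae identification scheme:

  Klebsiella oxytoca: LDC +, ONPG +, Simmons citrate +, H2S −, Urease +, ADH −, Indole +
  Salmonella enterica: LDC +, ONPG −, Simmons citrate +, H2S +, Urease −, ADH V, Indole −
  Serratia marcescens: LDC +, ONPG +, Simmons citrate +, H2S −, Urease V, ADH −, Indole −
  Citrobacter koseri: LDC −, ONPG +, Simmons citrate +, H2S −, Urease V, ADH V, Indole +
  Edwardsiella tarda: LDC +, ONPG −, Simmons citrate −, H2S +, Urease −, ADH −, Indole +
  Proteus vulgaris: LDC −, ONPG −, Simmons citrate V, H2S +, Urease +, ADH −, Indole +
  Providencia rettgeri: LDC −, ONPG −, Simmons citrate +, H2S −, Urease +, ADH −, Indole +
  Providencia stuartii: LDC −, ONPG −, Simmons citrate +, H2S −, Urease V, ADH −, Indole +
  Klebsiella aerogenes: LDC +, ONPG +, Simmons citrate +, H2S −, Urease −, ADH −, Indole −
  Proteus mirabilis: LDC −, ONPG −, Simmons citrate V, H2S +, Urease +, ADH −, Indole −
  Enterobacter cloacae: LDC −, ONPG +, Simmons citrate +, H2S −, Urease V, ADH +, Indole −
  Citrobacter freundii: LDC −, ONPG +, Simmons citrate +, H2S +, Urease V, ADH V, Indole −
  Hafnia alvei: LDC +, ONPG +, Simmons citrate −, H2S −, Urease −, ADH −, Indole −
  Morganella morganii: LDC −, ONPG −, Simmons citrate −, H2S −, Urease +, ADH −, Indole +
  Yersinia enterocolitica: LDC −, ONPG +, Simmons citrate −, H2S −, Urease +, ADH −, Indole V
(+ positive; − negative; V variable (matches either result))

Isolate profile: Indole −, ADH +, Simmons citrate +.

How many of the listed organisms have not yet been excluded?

3

Indole −: excludes 7 organisms — 8 left.
ADH +: excludes 5 organisms — 3 left.
Simmons citrate +: all 3 remaining candidates are consistent.
Still consistent: Citrobacter freundii, Enterobacter cloacae, Salmonella enterica.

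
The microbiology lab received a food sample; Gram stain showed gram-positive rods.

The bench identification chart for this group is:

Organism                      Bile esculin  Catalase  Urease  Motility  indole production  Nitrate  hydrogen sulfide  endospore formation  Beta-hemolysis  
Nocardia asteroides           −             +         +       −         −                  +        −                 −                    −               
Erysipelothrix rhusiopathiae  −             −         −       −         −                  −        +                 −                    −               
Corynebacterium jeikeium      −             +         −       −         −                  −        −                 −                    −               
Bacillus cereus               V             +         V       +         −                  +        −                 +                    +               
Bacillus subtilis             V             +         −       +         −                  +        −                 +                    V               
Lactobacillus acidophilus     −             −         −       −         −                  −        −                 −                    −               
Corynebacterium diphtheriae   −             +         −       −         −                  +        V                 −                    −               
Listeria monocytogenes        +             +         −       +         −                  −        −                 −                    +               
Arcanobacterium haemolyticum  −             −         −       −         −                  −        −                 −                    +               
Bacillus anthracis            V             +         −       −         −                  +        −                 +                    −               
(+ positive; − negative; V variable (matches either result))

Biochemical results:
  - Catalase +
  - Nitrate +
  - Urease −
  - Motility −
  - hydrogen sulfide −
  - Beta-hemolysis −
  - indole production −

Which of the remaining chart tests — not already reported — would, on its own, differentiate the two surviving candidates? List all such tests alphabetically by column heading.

endospore formation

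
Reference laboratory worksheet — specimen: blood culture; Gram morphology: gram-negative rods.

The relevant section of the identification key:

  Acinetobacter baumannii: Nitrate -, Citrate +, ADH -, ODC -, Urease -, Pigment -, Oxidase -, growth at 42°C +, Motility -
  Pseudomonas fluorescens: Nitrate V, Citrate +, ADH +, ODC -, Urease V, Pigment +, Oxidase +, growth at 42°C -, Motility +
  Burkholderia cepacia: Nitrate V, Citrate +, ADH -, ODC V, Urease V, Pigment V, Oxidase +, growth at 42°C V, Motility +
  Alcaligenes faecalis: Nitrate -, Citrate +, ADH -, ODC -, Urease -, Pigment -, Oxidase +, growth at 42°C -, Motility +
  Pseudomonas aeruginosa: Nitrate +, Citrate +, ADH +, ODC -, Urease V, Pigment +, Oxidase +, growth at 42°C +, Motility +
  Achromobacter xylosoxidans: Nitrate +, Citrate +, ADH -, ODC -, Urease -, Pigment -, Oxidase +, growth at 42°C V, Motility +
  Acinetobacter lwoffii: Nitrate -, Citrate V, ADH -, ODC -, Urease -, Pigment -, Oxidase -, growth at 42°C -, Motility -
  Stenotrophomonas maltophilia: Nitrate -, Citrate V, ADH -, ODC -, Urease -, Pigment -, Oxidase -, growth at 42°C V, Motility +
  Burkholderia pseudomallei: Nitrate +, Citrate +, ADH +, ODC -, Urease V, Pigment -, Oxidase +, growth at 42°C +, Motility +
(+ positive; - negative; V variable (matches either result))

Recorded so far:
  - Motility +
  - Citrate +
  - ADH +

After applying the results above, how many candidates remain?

Motility +: excludes Acinetobacter baumannii, Acinetobacter lwoffii — 7 left.
ADH +: excludes Burkholderia cepacia, Alcaligenes faecalis, Achromobacter xylosoxidans, Stenotrophomonas maltophilia — 3 left.
Citrate +: all 3 remaining candidates are consistent.
Still consistent: Burkholderia pseudomallei, Pseudomonas aeruginosa, Pseudomonas fluorescens.

3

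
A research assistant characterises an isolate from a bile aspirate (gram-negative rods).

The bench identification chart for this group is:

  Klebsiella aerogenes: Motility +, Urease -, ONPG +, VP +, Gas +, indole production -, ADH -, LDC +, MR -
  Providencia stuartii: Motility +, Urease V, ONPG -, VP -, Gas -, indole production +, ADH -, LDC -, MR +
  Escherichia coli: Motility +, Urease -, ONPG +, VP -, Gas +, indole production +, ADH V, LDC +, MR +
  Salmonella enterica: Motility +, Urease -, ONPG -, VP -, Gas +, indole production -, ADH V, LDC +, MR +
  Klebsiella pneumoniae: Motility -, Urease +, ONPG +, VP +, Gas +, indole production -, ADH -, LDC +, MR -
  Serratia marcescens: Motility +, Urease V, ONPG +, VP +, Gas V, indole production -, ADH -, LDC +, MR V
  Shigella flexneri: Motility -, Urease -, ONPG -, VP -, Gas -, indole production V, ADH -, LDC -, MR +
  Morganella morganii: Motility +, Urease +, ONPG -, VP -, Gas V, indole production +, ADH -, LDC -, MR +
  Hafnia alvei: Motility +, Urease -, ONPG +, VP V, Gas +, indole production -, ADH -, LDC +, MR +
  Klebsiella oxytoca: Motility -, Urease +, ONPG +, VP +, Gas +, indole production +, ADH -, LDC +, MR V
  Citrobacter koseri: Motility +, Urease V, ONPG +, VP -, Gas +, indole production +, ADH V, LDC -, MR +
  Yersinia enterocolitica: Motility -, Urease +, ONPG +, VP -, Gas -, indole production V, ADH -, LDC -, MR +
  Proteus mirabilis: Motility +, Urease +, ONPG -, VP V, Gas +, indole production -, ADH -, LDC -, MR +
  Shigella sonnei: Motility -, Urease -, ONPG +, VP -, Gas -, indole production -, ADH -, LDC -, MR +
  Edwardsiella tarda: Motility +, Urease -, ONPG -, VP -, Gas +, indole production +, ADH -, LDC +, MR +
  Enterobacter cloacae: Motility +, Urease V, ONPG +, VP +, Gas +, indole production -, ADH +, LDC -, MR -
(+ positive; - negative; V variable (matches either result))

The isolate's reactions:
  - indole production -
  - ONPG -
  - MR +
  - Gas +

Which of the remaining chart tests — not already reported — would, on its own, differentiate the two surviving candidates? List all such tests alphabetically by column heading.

LDC, Urease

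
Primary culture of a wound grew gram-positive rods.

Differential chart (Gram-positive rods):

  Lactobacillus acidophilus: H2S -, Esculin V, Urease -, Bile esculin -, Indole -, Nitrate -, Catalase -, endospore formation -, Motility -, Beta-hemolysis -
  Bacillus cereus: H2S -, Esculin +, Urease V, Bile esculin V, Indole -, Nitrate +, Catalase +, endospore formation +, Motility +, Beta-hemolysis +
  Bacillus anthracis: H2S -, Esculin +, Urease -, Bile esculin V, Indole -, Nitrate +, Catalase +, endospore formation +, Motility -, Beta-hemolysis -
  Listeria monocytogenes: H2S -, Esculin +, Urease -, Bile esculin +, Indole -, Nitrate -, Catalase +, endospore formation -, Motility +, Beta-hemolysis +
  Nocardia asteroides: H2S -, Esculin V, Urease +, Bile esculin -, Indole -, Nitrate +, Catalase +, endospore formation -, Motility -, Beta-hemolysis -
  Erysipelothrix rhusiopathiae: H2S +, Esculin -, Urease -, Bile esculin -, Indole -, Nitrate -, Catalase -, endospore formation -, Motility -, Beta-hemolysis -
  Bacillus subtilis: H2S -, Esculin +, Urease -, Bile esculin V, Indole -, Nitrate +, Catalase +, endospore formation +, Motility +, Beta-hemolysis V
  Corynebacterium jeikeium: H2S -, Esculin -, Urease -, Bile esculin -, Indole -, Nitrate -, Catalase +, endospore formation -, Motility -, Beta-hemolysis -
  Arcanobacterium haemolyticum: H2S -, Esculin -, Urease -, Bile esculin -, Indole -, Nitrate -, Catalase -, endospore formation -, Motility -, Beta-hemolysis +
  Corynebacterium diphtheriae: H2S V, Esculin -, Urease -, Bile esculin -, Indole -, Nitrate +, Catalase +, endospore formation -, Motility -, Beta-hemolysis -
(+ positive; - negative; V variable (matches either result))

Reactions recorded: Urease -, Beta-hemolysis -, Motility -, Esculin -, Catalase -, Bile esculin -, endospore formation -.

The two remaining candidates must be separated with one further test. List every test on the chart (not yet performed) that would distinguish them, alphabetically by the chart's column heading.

Motility -: excludes Bacillus cereus, Listeria monocytogenes, Bacillus subtilis — 7 left.
endospore formation -: excludes Bacillus anthracis — 6 left.
Bile esculin -: all 6 remaining candidates are consistent.
Esculin -: all 6 remaining candidates are consistent.
Urease -: excludes Nocardia asteroides — 5 left.
Beta-hemolysis -: excludes Arcanobacterium haemolyticum — 4 left.
Catalase -: excludes Corynebacterium jeikeium, Corynebacterium diphtheriae — 2 left.
Two candidates remain: Erysipelothrix rhusiopathiae and Lactobacillus acidophilus.
  H2S: Erysipelothrix rhusiopathiae +, Lactobacillus acidophilus - — discriminates.
  Indole: - vs - — same for both, does not separate.
  Nitrate: - vs - — same for both, does not separate.

H2S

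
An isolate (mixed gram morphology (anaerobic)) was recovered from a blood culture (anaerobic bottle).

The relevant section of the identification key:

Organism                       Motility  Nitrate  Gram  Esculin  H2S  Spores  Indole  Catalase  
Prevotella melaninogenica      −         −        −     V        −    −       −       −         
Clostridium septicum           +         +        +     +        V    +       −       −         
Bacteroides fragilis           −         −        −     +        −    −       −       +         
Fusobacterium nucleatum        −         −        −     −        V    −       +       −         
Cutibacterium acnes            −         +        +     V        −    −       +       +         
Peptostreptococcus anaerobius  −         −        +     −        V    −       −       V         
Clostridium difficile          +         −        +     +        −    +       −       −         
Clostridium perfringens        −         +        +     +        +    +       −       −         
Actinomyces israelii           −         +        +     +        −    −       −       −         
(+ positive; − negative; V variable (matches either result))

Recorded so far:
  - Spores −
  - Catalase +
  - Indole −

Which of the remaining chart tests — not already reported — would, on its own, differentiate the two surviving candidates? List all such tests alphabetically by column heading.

Catalase +: excludes 6 organisms — 3 left.
Spores −: all 3 remaining candidates are consistent.
Indole −: excludes Cutibacterium acnes — 2 left.
Two candidates remain: Bacteroides fragilis and Peptostreptococcus anaerobius.
  Motility: − vs − — same for both, does not separate.
  Nitrate: − vs − — same for both, does not separate.
  Gram: Bacteroides fragilis −, Peptostreptococcus anaerobius + — discriminates.
  Esculin: Bacteroides fragilis +, Peptostreptococcus anaerobius − — discriminates.
  H2S: − vs V — variable for at least one, does not separate.

Esculin, Gram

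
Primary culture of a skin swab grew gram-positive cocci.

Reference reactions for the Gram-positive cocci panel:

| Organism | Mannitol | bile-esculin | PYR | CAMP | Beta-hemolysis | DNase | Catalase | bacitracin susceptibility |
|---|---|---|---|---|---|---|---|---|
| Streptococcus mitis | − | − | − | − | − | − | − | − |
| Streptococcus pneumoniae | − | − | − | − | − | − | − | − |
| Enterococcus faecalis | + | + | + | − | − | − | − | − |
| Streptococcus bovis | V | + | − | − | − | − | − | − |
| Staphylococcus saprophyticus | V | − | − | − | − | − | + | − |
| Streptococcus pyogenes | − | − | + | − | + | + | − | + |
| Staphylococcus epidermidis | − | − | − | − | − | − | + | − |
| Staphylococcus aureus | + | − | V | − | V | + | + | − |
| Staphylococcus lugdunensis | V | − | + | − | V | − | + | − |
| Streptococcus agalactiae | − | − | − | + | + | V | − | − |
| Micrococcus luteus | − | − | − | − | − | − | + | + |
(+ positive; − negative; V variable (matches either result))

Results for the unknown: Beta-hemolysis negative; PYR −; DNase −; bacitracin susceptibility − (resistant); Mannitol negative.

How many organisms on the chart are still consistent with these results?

5

bacitracin susceptibility −: excludes Streptococcus pyogenes, Micrococcus luteus — 9 left.
DNase −: excludes Staphylococcus aureus — 8 left.
Beta-hemolysis −: excludes Streptococcus agalactiae — 7 left.
Mannitol −: excludes Enterococcus faecalis — 6 left.
PYR −: excludes Staphylococcus lugdunensis — 5 left.
Still consistent: Staphylococcus epidermidis, Staphylococcus saprophyticus, Streptococcus bovis, Streptococcus mitis, Streptococcus pneumoniae.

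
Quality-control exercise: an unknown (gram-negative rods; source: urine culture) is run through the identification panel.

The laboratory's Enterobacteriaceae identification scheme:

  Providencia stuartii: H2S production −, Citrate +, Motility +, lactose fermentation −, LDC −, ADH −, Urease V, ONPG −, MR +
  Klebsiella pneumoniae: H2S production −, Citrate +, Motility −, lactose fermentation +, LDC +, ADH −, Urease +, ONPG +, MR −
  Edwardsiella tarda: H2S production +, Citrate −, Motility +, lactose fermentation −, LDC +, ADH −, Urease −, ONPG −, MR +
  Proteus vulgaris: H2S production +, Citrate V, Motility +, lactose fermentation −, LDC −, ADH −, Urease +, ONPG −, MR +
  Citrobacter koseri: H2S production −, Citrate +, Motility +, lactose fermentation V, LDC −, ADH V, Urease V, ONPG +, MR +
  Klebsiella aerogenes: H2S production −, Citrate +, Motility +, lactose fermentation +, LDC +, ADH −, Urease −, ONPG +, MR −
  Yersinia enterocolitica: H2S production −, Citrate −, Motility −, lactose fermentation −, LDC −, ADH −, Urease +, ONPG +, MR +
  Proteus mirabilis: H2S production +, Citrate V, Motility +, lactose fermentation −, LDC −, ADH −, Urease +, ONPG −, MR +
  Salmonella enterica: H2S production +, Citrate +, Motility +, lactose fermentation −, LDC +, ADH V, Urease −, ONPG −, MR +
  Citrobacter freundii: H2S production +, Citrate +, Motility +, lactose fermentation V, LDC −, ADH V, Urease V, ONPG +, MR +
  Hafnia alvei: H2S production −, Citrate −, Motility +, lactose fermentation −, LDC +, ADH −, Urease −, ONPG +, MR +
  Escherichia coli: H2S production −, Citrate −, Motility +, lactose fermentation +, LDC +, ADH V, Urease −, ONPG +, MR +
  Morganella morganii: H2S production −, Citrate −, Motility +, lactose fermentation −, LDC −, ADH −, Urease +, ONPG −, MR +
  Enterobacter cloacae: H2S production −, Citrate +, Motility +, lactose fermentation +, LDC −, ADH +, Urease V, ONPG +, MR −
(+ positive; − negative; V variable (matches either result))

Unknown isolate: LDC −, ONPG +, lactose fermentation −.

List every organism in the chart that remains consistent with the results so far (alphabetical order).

Citrobacter freundii, Citrobacter koseri, Yersinia enterocolitica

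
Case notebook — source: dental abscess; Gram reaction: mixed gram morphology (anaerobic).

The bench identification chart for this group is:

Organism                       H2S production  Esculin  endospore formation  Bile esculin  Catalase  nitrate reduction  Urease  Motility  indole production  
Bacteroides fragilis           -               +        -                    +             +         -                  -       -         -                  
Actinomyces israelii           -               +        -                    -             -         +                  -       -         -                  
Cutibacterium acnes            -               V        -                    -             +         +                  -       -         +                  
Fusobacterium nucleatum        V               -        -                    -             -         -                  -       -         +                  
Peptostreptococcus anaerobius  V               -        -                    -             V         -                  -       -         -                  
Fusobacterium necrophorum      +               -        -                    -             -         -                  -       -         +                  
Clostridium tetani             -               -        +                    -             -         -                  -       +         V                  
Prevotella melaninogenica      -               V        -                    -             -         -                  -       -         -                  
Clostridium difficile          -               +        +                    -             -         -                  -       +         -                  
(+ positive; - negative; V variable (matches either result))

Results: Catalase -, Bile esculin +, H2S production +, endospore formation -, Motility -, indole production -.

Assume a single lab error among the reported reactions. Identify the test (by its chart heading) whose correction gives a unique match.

As reported, no row in the chart matches all 6 reactions.
Reversing Motility → still no organism matches.
Reversing Bile esculin (to -) → unique match: Peptostreptococcus anaerobius.
Reversing Catalase → still no organism matches.
Reversing H2S production → still no organism matches.
Reversing endospore formation → still no organism matches.
Reversing indole production → still no organism matches.

Bile esculin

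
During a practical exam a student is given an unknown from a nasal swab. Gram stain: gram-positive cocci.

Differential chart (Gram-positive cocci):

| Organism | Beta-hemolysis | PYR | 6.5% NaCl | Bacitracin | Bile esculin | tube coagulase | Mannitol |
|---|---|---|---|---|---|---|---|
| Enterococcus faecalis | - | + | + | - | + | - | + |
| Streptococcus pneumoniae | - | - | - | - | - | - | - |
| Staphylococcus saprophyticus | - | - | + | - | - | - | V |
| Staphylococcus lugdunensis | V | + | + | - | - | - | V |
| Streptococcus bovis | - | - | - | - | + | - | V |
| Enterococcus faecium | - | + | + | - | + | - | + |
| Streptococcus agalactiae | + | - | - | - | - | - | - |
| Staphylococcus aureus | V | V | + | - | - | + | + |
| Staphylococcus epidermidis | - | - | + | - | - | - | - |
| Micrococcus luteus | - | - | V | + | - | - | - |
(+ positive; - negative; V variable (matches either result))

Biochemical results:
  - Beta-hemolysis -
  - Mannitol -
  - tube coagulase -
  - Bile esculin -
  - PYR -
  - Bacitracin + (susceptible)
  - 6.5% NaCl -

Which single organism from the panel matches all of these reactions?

6.5% NaCl -: excludes 6 organisms — 4 left.
tube coagulase -: all 4 remaining candidates are consistent.
PYR -: all 4 remaining candidates are consistent.
Bacitracin +: excludes Streptococcus pneumoniae, Streptococcus bovis, Streptococcus agalactiae — 1 left.
Mannitol -: the one remaining candidate is consistent.
Bile esculin -: the one remaining candidate is consistent.
Beta-hemolysis -: the one remaining candidate is consistent.

Micrococcus luteus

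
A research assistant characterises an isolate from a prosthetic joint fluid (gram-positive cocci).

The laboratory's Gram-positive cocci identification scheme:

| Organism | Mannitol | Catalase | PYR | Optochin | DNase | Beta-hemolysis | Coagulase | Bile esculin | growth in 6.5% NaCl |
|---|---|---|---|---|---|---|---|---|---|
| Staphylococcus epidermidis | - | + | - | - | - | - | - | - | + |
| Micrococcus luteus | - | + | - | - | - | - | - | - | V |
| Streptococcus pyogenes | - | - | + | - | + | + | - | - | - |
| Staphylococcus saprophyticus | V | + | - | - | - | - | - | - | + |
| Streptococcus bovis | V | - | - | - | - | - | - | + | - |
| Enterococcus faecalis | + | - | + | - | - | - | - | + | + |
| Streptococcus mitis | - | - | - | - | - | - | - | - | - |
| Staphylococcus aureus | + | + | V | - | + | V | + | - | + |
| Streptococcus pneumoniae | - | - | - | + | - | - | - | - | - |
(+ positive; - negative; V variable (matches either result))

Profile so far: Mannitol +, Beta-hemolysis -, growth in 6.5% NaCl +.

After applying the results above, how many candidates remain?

Mannitol +: excludes 5 organisms — 4 left.
growth in 6.5% NaCl +: excludes Streptococcus bovis — 3 left.
Beta-hemolysis -: all 3 remaining candidates are consistent.
Still consistent: Enterococcus faecalis, Staphylococcus aureus, Staphylococcus saprophyticus.

3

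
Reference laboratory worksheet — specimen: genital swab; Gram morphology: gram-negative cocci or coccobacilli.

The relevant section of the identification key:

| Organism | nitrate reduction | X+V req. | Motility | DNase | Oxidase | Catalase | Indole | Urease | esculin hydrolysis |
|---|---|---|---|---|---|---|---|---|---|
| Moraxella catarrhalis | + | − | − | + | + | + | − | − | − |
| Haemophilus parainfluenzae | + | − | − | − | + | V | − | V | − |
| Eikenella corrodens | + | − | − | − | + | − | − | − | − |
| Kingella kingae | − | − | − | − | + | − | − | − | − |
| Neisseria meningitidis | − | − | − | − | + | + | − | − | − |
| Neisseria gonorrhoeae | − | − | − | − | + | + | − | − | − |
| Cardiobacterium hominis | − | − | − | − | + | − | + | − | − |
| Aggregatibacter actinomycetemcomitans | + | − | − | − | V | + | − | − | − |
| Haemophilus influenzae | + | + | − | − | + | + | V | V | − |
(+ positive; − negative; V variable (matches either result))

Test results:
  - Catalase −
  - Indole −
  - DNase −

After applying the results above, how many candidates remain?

3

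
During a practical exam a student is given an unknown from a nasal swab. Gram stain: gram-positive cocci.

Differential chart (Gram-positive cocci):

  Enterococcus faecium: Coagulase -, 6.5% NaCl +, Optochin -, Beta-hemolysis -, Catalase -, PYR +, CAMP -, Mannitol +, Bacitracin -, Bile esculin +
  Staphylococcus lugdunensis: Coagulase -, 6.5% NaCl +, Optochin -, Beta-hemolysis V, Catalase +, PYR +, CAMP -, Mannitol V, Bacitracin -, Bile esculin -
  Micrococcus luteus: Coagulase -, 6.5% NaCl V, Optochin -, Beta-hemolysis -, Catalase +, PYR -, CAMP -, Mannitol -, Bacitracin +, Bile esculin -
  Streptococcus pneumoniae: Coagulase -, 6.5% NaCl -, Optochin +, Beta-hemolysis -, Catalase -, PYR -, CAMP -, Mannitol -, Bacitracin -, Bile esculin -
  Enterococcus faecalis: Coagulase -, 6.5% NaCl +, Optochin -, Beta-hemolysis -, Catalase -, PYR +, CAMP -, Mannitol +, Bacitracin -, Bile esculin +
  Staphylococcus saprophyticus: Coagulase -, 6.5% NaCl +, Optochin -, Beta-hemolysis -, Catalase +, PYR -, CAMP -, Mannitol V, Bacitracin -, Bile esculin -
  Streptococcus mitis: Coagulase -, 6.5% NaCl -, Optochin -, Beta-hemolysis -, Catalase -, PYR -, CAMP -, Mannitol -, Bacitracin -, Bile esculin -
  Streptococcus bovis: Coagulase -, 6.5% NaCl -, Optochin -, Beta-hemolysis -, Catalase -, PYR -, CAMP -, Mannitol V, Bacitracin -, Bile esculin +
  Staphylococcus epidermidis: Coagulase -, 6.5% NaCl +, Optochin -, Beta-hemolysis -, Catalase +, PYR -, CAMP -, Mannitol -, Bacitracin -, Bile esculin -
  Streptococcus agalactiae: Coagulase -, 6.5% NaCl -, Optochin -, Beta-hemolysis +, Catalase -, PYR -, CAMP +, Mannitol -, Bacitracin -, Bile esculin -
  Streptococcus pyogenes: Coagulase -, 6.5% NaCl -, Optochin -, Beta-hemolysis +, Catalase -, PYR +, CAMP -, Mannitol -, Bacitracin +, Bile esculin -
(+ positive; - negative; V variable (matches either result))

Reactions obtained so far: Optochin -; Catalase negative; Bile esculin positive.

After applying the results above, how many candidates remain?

3

Catalase -: excludes Staphylococcus lugdunensis, Micrococcus luteus, Staphylococcus saprophyticus, Staphylococcus epidermidis — 7 left.
Optochin -: excludes Streptococcus pneumoniae — 6 left.
Bile esculin +: excludes Streptococcus mitis, Streptococcus agalactiae, Streptococcus pyogenes — 3 left.
Still consistent: Enterococcus faecalis, Enterococcus faecium, Streptococcus bovis.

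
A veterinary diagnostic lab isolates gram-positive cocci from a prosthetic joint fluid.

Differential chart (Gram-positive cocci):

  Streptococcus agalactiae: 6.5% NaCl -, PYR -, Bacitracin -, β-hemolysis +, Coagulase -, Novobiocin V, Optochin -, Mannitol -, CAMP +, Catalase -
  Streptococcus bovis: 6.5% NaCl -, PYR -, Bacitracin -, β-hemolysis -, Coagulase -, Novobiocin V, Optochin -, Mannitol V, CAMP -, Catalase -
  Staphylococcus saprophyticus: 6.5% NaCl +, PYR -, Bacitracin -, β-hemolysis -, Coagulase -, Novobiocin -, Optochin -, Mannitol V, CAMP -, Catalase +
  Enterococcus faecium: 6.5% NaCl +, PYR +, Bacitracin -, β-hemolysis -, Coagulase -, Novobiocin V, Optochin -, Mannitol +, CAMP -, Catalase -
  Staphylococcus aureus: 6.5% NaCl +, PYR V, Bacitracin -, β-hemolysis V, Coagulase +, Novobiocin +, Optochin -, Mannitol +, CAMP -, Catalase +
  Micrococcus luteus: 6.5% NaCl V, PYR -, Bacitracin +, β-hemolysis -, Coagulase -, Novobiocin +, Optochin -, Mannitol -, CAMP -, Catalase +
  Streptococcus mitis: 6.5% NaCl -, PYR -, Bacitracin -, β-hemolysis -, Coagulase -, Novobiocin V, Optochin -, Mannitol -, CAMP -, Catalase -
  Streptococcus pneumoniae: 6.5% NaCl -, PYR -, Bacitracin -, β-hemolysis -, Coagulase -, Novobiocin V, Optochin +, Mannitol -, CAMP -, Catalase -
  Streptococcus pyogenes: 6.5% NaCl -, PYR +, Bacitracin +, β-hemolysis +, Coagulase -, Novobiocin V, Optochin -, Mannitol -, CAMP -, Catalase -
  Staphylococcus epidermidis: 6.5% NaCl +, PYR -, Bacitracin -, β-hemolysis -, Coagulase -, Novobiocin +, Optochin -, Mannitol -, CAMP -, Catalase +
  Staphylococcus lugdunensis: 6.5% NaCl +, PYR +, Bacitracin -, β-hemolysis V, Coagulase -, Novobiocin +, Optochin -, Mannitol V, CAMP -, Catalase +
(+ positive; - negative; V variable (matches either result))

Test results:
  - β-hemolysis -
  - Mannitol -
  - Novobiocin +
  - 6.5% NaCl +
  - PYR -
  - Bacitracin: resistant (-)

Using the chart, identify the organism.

Bacitracin -: excludes Micrococcus luteus, Streptococcus pyogenes — 9 left.
Novobiocin +: excludes Staphylococcus saprophyticus — 8 left.
β-hemolysis -: excludes Streptococcus agalactiae — 7 left.
6.5% NaCl +: excludes Streptococcus bovis, Streptococcus mitis, Streptococcus pneumoniae — 4 left.
PYR -: excludes Enterococcus faecium, Staphylococcus lugdunensis — 2 left.
Mannitol -: excludes Staphylococcus aureus — 1 left.

Staphylococcus epidermidis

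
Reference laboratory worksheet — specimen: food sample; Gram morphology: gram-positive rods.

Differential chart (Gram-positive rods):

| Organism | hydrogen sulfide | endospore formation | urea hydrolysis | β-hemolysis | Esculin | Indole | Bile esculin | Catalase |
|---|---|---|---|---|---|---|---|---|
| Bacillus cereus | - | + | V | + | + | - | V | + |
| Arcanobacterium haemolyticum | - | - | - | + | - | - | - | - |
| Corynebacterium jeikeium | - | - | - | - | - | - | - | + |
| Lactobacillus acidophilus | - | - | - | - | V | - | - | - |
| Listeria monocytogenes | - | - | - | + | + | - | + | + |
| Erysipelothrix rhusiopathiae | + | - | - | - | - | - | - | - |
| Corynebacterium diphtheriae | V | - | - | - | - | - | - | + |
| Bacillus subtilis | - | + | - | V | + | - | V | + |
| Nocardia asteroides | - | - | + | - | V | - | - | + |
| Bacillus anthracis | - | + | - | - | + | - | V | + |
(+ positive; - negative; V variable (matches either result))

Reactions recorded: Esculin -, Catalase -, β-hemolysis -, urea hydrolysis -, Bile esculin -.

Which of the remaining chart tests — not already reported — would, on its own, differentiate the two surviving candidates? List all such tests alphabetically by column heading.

Bile esculin -: excludes Listeria monocytogenes — 9 left.
Esculin -: excludes Bacillus cereus, Bacillus subtilis, Bacillus anthracis — 6 left.
urea hydrolysis -: excludes Nocardia asteroides — 5 left.
β-hemolysis -: excludes Arcanobacterium haemolyticum — 4 left.
Catalase -: excludes Corynebacterium jeikeium, Corynebacterium diphtheriae — 2 left.
Two candidates remain: Erysipelothrix rhusiopathiae and Lactobacillus acidophilus.
  hydrogen sulfide: Erysipelothrix rhusiopathiae +, Lactobacillus acidophilus - — discriminates.
  endospore formation: - vs - — same for both, does not separate.
  Indole: - vs - — same for both, does not separate.

hydrogen sulfide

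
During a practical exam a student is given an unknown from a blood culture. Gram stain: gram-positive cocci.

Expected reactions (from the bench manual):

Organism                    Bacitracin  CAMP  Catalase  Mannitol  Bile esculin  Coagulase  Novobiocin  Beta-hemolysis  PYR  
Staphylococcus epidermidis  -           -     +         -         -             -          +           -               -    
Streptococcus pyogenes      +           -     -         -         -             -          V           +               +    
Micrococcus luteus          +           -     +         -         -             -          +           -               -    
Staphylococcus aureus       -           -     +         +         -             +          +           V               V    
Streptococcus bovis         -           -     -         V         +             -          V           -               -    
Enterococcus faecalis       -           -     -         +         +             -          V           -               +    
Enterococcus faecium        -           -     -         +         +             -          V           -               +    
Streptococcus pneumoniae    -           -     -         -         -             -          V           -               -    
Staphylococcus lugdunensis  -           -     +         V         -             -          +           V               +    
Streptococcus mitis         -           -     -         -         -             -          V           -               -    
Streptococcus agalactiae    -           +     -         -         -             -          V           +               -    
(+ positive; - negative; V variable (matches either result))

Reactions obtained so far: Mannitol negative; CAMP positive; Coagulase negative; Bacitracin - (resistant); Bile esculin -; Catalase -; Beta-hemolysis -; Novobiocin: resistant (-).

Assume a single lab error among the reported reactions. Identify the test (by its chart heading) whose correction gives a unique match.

As reported, no row in the chart matches all 8 reactions.
Reversing Beta-hemolysis (to +) → unique match: Streptococcus agalactiae.
Reversing Bacitracin → still no organism matches.
Reversing Coagulase → still no organism matches.
Reversing CAMP → 2 organisms match (not unique).
Reversing Novobiocin → still no organism matches.
Reversing Catalase → still no organism matches.
Reversing Mannitol → still no organism matches.
Reversing Bile esculin → still no organism matches.

Beta-hemolysis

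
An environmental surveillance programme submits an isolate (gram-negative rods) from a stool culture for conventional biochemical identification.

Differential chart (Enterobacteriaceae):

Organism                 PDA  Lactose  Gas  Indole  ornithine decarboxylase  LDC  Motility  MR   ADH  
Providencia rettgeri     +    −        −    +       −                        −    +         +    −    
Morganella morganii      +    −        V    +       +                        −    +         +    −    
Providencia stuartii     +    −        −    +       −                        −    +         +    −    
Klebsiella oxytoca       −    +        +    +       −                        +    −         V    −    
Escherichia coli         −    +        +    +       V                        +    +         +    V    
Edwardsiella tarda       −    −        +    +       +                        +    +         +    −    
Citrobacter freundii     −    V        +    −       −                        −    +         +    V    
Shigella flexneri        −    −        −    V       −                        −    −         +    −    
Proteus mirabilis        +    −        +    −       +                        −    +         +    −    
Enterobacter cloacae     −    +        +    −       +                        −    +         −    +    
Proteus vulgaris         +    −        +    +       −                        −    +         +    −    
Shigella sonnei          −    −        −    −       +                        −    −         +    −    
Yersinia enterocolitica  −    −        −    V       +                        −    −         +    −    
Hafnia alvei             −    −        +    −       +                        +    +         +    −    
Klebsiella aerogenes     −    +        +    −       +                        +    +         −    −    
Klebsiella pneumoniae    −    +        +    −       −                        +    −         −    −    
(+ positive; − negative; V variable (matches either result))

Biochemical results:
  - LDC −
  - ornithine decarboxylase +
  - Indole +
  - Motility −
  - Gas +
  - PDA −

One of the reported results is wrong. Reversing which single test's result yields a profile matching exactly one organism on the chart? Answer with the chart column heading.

Gas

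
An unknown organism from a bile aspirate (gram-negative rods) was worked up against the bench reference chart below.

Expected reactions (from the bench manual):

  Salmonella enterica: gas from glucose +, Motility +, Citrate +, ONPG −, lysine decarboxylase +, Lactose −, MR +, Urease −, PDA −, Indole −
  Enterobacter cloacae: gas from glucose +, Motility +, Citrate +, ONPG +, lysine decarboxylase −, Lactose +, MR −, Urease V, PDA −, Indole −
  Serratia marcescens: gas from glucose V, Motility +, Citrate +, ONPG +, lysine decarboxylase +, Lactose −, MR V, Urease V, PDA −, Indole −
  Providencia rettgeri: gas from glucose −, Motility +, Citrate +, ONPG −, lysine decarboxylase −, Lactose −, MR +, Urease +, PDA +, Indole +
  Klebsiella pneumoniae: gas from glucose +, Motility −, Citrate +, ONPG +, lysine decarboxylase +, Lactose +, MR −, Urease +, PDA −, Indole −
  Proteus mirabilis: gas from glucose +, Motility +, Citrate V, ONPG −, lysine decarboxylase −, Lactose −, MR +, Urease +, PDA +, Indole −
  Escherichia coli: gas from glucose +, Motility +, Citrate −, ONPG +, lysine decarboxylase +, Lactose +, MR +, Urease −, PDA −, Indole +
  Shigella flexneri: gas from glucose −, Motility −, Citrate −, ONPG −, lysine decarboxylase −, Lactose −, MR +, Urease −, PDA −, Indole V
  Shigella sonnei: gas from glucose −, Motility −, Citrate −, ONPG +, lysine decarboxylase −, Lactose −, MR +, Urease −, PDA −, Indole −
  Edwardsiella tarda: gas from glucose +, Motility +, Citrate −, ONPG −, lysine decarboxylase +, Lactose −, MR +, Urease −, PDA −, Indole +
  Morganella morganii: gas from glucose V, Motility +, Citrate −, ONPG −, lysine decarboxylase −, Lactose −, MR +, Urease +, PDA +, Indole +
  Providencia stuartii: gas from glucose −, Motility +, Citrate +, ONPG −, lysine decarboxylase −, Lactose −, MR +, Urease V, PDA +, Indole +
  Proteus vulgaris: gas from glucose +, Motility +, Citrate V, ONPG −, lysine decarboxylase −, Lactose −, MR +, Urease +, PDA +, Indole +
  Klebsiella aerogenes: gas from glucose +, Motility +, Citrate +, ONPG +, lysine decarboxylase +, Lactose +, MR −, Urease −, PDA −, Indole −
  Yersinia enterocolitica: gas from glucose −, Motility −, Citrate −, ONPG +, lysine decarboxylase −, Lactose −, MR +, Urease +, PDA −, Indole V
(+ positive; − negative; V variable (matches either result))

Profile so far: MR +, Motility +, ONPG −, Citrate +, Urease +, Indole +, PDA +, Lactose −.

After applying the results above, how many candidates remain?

PDA +: excludes 10 organisms — 5 left.
Urease +: all 5 remaining candidates are consistent.
Motility +: all 5 remaining candidates are consistent.
ONPG −: all 5 remaining candidates are consistent.
Citrate +: excludes Morganella morganii — 4 left.
MR +: all 4 remaining candidates are consistent.
Lactose −: all 4 remaining candidates are consistent.
Indole +: excludes Proteus mirabilis — 3 left.
Still consistent: Proteus vulgaris, Providencia rettgeri, Providencia stuartii.

3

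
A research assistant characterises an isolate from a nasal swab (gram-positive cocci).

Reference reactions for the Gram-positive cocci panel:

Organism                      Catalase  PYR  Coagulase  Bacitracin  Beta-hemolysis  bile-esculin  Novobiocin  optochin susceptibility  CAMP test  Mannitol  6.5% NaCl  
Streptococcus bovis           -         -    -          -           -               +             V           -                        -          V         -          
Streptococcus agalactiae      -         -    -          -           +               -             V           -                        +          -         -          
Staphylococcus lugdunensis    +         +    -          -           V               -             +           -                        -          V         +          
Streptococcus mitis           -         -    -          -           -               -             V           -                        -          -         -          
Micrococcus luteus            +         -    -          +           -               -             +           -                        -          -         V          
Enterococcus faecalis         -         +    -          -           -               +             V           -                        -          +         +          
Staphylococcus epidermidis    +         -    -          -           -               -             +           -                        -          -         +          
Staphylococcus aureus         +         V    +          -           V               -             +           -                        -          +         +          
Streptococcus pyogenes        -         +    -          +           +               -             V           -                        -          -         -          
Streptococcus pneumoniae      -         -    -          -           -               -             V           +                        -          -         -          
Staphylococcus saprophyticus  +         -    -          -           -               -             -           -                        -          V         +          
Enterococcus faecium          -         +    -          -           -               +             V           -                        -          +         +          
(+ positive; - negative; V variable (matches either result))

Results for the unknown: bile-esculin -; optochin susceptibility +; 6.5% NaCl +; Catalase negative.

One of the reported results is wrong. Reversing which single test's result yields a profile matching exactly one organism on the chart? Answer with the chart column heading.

As reported, no row in the chart matches all 4 reactions.
Reversing bile-esculin → still no organism matches.
Reversing optochin susceptibility → still no organism matches.
Reversing 6.5% NaCl (to -) → unique match: Streptococcus pneumoniae.
Reversing Catalase → still no organism matches.

6.5% NaCl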